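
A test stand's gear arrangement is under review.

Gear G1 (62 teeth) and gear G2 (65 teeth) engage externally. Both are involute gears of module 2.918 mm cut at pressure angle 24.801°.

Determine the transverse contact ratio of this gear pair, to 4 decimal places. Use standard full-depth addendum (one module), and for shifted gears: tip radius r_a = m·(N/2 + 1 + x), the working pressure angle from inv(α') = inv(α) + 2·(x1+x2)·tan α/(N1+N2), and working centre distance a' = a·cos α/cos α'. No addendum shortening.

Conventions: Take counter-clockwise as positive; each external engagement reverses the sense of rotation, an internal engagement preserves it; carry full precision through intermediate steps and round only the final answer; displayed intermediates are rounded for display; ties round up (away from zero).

topology: single-mesh involute geometry — m = 2.918, 62T/65T pair
base radii: r_b1 = 82.115073, r_b2 = 86.088383
tip radii: r_a1 = 93.376000, r_a2 = 97.753000
no profile shift: α' = α, a' = a
action lengths: √(r_a1²−r_b1²) = 44.454383, √(r_a2²−r_b2²) = 46.308092
base pitch p_b = π·m·cos α = 8.321681
CR = (44.454383 + 46.308092 − 185.293000·sin 24.80100°)/8.321681 = 1.566751
contact ratio ≈ 1.5668

1.5668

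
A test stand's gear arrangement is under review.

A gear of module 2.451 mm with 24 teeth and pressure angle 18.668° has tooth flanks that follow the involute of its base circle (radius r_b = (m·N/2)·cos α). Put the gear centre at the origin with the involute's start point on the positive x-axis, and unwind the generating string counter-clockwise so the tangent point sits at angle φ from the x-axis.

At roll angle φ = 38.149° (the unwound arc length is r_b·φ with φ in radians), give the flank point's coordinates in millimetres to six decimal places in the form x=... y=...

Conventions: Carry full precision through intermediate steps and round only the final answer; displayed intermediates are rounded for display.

x=33.373258 y=2.622023

single-mesh involute tooth geometry (24T wheel at module 2.451)
pitch radius r_p = m·N/2 = 2.451·24/2 = 29.412000
base radius r_b = r_p·cos α = 29.412000·cos 18.668° = 27.864611
roll angle φ = 38.149° = 0.66582566 rad
x = r_b·(cos φ + φ·sin φ) = 33.373258
y = r_b·(sin φ − φ·cos φ) = 2.622023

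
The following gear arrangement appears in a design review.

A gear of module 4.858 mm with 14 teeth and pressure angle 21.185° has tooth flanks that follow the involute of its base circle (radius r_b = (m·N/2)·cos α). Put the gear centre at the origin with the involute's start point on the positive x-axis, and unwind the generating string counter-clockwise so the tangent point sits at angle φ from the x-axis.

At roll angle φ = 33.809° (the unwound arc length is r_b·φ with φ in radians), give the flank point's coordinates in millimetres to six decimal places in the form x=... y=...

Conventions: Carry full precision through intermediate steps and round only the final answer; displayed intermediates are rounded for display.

x=36.756725 y=2.096894

class = single-mesh tooth geometry [base-circle involute, m = 4.858, 14T]
pitch radius r_p = m·N/2 = 4.858·14/2 = 34.006000
base radius r_b = r_p·cos α = 34.006000·cos 21.185° = 31.707822
roll angle φ = 33.809° = 0.59007837 rad
x = r_b·(cos φ + φ·sin φ) = 36.756725
y = r_b·(sin φ − φ·cos φ) = 2.096894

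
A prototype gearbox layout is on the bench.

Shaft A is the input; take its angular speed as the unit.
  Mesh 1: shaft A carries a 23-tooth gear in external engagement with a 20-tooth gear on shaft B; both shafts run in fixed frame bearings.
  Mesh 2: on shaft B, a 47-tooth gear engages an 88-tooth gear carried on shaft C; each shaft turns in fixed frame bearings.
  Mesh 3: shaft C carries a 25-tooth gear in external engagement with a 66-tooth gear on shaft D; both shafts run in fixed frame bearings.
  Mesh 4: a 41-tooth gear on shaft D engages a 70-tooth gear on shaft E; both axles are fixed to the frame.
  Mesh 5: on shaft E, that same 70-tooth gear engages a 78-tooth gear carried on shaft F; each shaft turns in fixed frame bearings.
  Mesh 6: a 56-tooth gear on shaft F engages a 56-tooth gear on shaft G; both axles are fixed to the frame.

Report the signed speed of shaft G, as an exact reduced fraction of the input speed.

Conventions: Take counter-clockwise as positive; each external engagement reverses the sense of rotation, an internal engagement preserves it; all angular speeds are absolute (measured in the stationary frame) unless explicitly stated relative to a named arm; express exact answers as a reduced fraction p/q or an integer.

6-mesh fixed-axis compound train (all bearings frame-fixed)
mesh 1 [23T→20T]: |ω|/ω_in = 1×23/20 = 23/20, sense flips to −
mesh 2 [47T→88T]: |ω|/ω_in = (23/20)×47/88 = 1081/1760, sense flips to +
mesh 3 [25T→66T]: |ω|/ω_in = (1081/1760)×25/66 = 5405/23232, sense flips to −
mesh 4 [41T→70T]: |ω|/ω_in = (5405/23232)×41/70 = 44321/325248, sense flips to +
mesh 5 [70T→78T]: |ω|/ω_in = (44321/325248)×70/78 = 221605/1812096, sense flips to −
mesh 6 [56T→56T]: |ω|/ω_in = (221605/1812096)×56/56 = 221605/1812096, sense flips to +
signed output speed (× input speed) = 221605/1812096

221605/1812096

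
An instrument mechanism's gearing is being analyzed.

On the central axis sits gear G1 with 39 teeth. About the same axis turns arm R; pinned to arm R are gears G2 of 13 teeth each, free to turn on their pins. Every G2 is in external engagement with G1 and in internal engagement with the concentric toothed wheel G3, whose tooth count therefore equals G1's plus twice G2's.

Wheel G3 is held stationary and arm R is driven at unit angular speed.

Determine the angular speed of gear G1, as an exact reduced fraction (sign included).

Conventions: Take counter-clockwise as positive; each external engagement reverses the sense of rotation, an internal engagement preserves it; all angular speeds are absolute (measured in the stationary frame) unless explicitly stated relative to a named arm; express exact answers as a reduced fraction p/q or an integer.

8/3

topology: planetary set — G1 39T / G2 13T / G3 65T, arm = carrier (Willis)
ring teeth: 39 + 2·13 = 65
39(ω_sun−ω_arm) = −65(ω_ring−ω_arm),  ω_ring = 0, ω_arm = 1
ω_sun = 1 − (65/39)(0−1) = 8/3
exact speed ratio = 8/3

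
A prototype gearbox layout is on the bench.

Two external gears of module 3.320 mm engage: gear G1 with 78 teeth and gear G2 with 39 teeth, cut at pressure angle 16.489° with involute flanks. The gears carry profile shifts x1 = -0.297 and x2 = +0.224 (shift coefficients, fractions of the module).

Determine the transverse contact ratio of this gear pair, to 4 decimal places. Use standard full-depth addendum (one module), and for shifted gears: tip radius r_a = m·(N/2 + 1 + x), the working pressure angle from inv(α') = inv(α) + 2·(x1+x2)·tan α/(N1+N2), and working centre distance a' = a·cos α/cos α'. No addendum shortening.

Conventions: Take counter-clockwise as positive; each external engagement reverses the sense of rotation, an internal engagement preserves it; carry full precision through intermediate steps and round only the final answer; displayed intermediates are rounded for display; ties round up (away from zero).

single-mesh involute tooth geometry (78T engaging 39T at module 3.320)
base radii: r_b1 = 124.155037, r_b2 = 62.077519
tip radii: r_a1 = 131.813960, r_a2 = 68.803680
inv(α') = inv(16.489°) + 2·(-0.297+0.224)·tan α/(78+39) = 0.00784796  ⇒  α' = 16.24362°
a' = a·cos α / cos α' = 194.2200·cos 16.489°/cos 16.24362° = 193.975878
action lengths: √(r_a1²−r_b1²) = 44.276933, √(r_a2²−r_b2²) = 29.670323
base pitch p_b = π·m·cos α = 10.001142
CR = (44.276933 + 29.670323 − 193.975878·sin 16.24362°)/10.001142 = 1.968566
contact ratio ≈ 1.9686

1.9686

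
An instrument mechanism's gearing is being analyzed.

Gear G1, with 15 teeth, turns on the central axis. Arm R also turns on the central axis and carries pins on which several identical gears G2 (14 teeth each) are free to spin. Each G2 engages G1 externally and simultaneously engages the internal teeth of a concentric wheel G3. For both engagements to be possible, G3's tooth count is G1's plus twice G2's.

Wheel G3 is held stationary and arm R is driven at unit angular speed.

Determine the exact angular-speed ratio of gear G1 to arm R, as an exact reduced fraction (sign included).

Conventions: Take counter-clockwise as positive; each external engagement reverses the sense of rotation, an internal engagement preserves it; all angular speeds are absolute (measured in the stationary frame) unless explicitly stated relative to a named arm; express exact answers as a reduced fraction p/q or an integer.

58/15

recognized (axles ride arm R): planetary set, 15/14/43 teeth
ring teeth: 15 + 2·14 = 43
15(ω_sun−ω_arm) = −43(ω_ring−ω_arm),  ω_ring = 0, ω_arm = 1
ω_sun = 1 − (43/15)(0−1) = 58/15
ω_out/ω_in = 58/15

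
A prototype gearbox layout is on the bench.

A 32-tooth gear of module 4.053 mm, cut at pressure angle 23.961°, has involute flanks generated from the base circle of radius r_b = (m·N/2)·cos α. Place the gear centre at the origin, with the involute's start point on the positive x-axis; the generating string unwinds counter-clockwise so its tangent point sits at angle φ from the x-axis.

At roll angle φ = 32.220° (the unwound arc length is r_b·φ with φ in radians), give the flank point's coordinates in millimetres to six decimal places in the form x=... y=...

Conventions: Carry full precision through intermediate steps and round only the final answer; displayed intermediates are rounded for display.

recognized (one wheel, involute flank): single-mesh tooth geometry, m = 4.053, N = 32
pitch radius r_p = m·N/2 = 4.053·32/2 = 64.848000
base radius r_b = r_p·cos α = 64.848000·cos 23.961° = 59.259536
roll angle φ = 32.220° = 0.56234508 rad
x = r_b·(cos φ + φ·sin φ) = 67.901564
y = r_b·(sin φ − φ·cos φ) = 3.402901

x=67.901564 y=3.402901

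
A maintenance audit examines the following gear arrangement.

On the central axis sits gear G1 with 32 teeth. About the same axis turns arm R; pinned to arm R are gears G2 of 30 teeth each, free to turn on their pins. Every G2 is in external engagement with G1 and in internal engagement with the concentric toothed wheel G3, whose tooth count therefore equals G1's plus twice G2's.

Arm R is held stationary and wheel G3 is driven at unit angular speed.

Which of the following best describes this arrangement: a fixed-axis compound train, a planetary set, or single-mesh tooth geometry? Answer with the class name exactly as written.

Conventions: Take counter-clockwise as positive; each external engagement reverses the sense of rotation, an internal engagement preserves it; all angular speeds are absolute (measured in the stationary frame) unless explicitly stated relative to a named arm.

planetary set

planetary set (32T centre, 30T on arm, 92T internal) — Willis relation
classification: planetary set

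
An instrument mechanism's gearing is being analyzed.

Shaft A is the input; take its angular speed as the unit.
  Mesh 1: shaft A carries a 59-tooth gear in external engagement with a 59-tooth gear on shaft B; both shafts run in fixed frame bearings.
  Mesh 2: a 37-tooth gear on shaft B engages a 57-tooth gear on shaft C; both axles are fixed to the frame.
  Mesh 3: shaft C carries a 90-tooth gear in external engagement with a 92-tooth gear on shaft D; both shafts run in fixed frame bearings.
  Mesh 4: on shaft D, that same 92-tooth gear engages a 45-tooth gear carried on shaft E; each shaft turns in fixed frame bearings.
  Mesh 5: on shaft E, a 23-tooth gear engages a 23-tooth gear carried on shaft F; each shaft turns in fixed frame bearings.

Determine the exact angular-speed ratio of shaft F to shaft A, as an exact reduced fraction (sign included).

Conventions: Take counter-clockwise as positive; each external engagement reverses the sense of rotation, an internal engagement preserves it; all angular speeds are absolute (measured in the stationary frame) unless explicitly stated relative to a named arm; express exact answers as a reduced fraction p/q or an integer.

-74/57

class = fixed-axis compound train [5 meshes; 5 ratios multiply, 5 sense flips]
mesh 1 [59T→59T]: running ratio 1, sense −
mesh 2 [37T→57T]: running ratio 37/57, sense +
mesh 3 [90T→92T]: running ratio 555/874, sense −
mesh 4 [92T→45T]: running ratio 74/57, sense +
mesh 5 [23T→23T]: running ratio 74/57, sense −
ω_out/ω_in = -74/57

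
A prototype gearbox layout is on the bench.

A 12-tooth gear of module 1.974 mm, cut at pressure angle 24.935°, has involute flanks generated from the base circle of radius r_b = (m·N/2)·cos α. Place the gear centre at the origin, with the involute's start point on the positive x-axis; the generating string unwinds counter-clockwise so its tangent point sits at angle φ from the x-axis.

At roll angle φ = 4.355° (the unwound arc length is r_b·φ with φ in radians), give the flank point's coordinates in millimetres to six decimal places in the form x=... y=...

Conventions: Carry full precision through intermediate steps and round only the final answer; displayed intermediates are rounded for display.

recognized (one wheel, involute flank): single-mesh tooth geometry, m = 1.974, N = 12
pitch radius r_p = m·N/2 = 1.974·12/2 = 11.844000
base radius r_b = r_p·cos α = 11.844000·cos 24.935° = 10.739981
roll angle φ = 4.355° = 0.07600909 rad
x = r_b·(cos φ + φ·sin φ) = 10.770961
y = r_b·(sin φ − φ·cos φ) = 0.001571

x=10.770961 y=0.001571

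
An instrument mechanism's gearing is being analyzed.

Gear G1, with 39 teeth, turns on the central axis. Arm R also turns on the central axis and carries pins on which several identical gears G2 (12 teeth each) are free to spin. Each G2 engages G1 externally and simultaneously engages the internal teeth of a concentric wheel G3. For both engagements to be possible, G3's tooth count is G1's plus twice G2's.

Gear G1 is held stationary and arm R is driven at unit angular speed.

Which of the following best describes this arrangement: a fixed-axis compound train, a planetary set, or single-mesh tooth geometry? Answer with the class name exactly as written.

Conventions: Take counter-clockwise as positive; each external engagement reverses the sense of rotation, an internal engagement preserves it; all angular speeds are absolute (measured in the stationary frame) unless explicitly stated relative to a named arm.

topology: planetary set — G1 39T / G2 12T / G3 63T, arm = carrier (Willis)
classification: planetary set

planetary set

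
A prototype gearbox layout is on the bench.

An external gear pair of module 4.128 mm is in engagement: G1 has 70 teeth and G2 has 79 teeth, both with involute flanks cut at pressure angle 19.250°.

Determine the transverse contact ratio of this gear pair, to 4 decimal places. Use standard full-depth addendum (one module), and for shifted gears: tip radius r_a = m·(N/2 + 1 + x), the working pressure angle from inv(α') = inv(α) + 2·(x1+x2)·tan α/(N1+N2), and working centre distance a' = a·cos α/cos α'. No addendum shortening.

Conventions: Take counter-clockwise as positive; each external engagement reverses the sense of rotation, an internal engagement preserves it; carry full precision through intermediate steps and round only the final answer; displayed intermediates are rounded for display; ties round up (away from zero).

single-mesh involute tooth geometry (70T engaging 79T at module 4.128)
base radii: r_b1 = 136.401982, r_b2 = 153.939379
tip radii: r_a1 = 148.608000, r_a2 = 167.184000
no profile shift: α' = α, a' = a
action lengths: √(r_a1²−r_b1²) = 58.981667, √(r_a2²−r_b2²) = 65.216235
base pitch p_b = π·m·cos α = 12.243413
CR = (58.981667 + 65.216235 − 307.536000·sin 19.25000°)/12.243413 = 1.862729
contact ratio ≈ 1.8627

1.8627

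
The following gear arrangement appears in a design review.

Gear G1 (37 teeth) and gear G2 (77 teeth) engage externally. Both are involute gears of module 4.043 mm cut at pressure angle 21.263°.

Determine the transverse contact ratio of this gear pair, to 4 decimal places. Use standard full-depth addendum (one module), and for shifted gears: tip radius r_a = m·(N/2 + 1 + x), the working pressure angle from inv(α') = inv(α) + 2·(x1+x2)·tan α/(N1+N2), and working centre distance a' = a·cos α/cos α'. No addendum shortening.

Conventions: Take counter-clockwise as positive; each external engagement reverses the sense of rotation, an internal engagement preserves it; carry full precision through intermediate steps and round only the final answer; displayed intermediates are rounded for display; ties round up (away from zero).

1.6944

class = single-mesh tooth geometry [involute pair 37T × 77T, m = 4.043]
base radii: r_b1 = 69.703842, r_b2 = 145.059347
tip radii: r_a1 = 78.838500, r_a2 = 159.698500
no profile shift: α' = α, a' = a
action lengths: √(r_a1²−r_b1²) = 36.835899, √(r_a2²−r_b2²) = 66.793688
base pitch p_b = π·m·cos α = 11.836815
CR = (36.835899 + 66.793688 − 230.451000·sin 21.26300°)/11.836815 = 1.694430
contact ratio ≈ 1.6944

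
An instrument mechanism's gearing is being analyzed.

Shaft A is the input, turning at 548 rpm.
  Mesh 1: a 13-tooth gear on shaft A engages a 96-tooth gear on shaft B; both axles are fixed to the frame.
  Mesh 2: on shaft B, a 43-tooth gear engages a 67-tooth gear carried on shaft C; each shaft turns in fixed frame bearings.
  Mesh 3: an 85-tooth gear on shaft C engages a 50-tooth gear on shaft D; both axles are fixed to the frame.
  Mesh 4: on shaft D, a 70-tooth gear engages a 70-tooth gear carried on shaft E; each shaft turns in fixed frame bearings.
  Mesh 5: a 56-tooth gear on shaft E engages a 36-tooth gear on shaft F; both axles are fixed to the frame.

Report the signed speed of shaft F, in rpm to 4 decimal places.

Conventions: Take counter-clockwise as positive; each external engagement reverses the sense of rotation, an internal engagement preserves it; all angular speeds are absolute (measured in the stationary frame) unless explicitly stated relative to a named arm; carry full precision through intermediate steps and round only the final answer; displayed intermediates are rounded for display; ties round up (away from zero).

-125.9450 rpm

class = fixed-axis compound train [5 meshes; 5 ratios multiply, 5 sense flips]
mesh 1 [13T→96T]: ω = 548.0000×13/96 = 74.2083 rpm, sense flips to −
mesh 2 [43T→67T]: ω = 74.2083×43/67 = 47.6262 rpm, sense flips to +
mesh 3 [85T→50T]: ω = 47.6262×85/50 = 80.9646 rpm, sense flips to −
mesh 4 [70T→70T]: ω = 80.9646×70/70 = 80.9646 rpm, sense flips to +
mesh 5 [56T→36T]: ω = 80.9646×56/36 = 125.9450 rpm, sense flips to −
signed output speed = -125.9450 rpm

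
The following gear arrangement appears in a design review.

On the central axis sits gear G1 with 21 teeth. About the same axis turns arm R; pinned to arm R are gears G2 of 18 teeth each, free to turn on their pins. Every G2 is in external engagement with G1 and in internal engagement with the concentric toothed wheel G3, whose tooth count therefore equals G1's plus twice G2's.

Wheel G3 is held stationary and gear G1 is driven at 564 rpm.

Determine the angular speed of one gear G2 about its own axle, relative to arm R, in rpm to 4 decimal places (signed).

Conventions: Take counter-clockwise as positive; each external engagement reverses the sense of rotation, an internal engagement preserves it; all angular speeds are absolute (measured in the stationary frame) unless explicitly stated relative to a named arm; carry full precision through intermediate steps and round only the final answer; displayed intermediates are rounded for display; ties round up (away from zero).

-480.8462 rpm

class = planetary set [G3 = 21+2·18 = 57; Willis about the carrier]
normalise by the input: solve with ω_sun = 1, then scale by 564 rpm
ring teeth: 21 + 2·18 = 57
21(ω_sun−ω_arm) = −57(ω_ring−ω_arm),  ω_ring = 0, ω_sun = 1
21(1−ω_arm) = −57(0−ω_arm)  ⇒  78·ω_arm = 21  ⇒  ω_arm = 7/26
sun–planet mesh: 21·(1−7/26) = −18·(ω_p−ω_arm)  ⇒  ω_p−ω_arm = -133/156
scale: ω_p−ω_arm = -133/156 × 564 rpm = -480.8462 rpm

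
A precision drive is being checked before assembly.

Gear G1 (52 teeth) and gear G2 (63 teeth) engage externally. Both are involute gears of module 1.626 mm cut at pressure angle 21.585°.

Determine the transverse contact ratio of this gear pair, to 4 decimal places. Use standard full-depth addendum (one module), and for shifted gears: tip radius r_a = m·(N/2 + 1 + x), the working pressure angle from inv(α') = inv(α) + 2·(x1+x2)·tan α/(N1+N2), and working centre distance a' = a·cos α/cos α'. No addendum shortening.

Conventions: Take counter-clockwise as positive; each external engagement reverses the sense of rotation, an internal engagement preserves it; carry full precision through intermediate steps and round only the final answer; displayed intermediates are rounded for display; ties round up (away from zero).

recognized (one external pair, fixed centres): single-mesh tooth geometry, m = 1.626, N1 = 52, N2 = 63
base radii: r_b1 = 39.311304, r_b2 = 47.627156
tip radii: r_a1 = 43.902000, r_a2 = 52.845000
no profile shift: α' = α, a' = a
action lengths: √(r_a1²−r_b1²) = 19.544999, √(r_a2²−r_b2²) = 22.896463
base pitch p_b = π·m·cos α = 4.750004
CR = (19.544999 + 22.896463 − 93.495000·sin 21.58500°)/4.750004 = 1.693981
contact ratio ≈ 1.6940

1.6940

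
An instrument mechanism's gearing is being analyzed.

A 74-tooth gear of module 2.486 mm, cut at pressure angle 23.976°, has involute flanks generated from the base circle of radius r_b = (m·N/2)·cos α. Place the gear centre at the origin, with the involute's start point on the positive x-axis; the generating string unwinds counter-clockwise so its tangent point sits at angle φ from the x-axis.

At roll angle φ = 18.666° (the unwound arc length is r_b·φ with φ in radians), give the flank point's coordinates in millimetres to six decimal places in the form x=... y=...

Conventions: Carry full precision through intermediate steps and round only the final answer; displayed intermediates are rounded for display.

x=88.387822 y=0.958434

class = single-mesh tooth geometry [base-circle involute, m = 2.486, 74T]
pitch radius r_p = m·N/2 = 2.486·74/2 = 91.982000
base radius r_b = r_p·cos α = 91.982000·cos 23.976° = 84.045402
roll angle φ = 18.666° = 0.32578316 rad
x = r_b·(cos φ + φ·sin φ) = 88.387822
y = r_b·(sin φ − φ·cos φ) = 0.958434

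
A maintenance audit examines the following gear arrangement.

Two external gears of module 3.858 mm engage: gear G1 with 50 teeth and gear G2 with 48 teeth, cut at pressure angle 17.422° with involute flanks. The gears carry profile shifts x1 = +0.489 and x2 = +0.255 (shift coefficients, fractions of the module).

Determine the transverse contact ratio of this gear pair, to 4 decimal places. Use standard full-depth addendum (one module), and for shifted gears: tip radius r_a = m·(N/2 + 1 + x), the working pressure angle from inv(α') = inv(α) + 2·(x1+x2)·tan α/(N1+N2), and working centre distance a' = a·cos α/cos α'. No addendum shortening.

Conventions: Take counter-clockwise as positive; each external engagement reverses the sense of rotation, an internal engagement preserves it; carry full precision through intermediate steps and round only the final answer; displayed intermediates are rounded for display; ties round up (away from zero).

1.7744

single-mesh involute tooth geometry (50T engaging 48T at module 3.858)
base radii: r_b1 = 92.025398, r_b2 = 88.344382
tip radii: r_a1 = 102.194562, r_a2 = 97.433790
inv(α') = inv(17.422°) + 2·(+0.489+0.255)·tan α/(50+48) = 0.01449615  ⇒  α' = 19.82172°
a' = a·cos α / cos α' = 189.0420·cos 17.422°/cos 19.82172° = 191.729301
action lengths: √(r_a1²−r_b1²) = 44.441586, √(r_a2²−r_b2²) = 41.092743
base pitch p_b = π·m·cos α = 11.564253
CR = (44.441586 + 41.092743 − 191.729301·sin 19.82172°)/11.564253 = 1.774431
contact ratio ≈ 1.7744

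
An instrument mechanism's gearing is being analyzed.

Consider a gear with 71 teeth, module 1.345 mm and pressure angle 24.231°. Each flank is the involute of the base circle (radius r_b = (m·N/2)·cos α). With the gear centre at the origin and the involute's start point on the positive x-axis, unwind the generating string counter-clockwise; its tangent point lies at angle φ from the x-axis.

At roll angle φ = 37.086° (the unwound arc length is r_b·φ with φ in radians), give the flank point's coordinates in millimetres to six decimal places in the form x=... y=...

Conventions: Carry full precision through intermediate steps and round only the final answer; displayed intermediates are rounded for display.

single-mesh involute tooth geometry (71T wheel at module 1.345)
pitch radius r_p = m·N/2 = 1.345·71/2 = 47.747500
base radius r_b = r_p·cos α = 47.747500·cos 24.231° = 43.540859
roll angle φ = 37.086° = 0.64727281 rad
x = r_b·(cos φ + φ·sin φ) = 51.728511
y = r_b·(sin φ − φ·cos φ) = 3.773395

x=51.728511 y=3.773395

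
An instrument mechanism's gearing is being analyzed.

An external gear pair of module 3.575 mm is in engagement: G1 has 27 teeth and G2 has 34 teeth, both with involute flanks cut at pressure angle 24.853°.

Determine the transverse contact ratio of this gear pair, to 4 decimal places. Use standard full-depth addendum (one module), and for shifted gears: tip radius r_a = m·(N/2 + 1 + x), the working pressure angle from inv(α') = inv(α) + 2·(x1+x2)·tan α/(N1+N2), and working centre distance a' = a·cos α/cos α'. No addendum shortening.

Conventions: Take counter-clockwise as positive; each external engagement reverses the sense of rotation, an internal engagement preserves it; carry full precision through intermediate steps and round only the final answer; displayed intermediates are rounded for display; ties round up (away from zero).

class = single-mesh tooth geometry [involute pair 27T × 34T, m = 3.575]
base radii: r_b1 = 43.792866, r_b2 = 55.146572
tip radii: r_a1 = 51.837500, r_a2 = 64.350000
no profile shift: α' = α, a' = a
action lengths: √(r_a1²−r_b1²) = 27.736462, √(r_a2²−r_b2²) = 33.162903
base pitch p_b = π·m·cos α = 10.191063
CR = (27.736462 + 33.162903 − 109.037500·sin 24.85300°)/10.191063 = 1.478925
contact ratio ≈ 1.4789

1.4789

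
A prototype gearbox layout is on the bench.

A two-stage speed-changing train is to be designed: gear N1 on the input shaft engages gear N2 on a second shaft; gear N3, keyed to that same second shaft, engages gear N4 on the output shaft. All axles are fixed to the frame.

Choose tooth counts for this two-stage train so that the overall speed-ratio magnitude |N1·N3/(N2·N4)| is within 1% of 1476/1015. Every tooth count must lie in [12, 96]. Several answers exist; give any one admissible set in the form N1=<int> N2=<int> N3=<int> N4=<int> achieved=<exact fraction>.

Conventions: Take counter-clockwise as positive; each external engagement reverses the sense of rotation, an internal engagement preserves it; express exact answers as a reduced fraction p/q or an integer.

design class (target 1476/1015): fixed-axis compound train
target = 1476/1015 in lowest terms: an exact hit needs N1·N3 = k·1476 and N2·N4 = k·1015 for one integer k, every count in [12, 96]; additionally prefer no 1:1 stage (N1 ≠ N2, N3 ≠ N4)
k = 1: N1·N3 = 1476 = 18·82, N2·N4 = 1015 = 29·35
achieved = 18·82/(29·35) = 1476/1015; |achieved − target| = 0 ≤ 369/25375 ✓

N1=18 N2=29 N3=82 N4=35 achieved=1476/1015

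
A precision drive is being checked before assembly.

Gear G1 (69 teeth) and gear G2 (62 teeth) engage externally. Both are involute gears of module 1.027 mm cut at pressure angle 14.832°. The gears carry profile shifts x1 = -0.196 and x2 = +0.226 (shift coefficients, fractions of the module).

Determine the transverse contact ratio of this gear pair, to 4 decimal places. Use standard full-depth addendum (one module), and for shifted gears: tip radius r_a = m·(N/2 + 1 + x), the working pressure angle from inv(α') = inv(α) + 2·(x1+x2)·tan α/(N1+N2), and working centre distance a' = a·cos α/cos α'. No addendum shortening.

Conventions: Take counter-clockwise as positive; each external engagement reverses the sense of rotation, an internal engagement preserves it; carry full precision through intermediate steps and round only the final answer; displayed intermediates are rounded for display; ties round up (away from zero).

topology: single-mesh involute geometry — m = 1.027, 69T/62T pair
base radii: r_b1 = 34.250943, r_b2 = 30.776209
tip radii: r_a1 = 36.257208, r_a2 = 33.096102
inv(α') = inv(14.832°) + 2·(-0.196+0.226)·tan α/(69+62) = 0.00606303  ⇒  α' = 14.93041°
a' = a·cos α / cos α' = 67.2685·cos 14.832°/cos 14.93041° = 67.299210
action lengths: √(r_a1²−r_b1²) = 11.893614, √(r_a2²−r_b2²) = 12.172794
base pitch p_b = π·m·cos α = 3.118913
CR = (11.893614 + 12.172794 − 67.299210·sin 14.93041°)/3.118913 = 2.156858
contact ratio ≈ 2.1569

2.1569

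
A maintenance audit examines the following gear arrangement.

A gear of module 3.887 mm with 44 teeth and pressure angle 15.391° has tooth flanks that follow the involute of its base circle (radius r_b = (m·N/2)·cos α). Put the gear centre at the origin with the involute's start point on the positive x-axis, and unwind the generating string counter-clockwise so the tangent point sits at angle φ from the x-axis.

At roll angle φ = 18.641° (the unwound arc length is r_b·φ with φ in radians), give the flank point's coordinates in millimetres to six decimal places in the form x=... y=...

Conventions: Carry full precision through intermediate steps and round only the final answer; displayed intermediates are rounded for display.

x=86.695969 y=0.936463

topology: single-mesh involute geometry — m = 3.887, N = 44
pitch radius r_p = m·N/2 = 3.887·44/2 = 85.514000
base radius r_b = r_p·cos α = 85.514000·cos 15.391° = 82.447220
roll angle φ = 18.641° = 0.32534683 rad
x = r_b·(cos φ + φ·sin φ) = 86.695969
y = r_b·(sin φ − φ·cos φ) = 0.936463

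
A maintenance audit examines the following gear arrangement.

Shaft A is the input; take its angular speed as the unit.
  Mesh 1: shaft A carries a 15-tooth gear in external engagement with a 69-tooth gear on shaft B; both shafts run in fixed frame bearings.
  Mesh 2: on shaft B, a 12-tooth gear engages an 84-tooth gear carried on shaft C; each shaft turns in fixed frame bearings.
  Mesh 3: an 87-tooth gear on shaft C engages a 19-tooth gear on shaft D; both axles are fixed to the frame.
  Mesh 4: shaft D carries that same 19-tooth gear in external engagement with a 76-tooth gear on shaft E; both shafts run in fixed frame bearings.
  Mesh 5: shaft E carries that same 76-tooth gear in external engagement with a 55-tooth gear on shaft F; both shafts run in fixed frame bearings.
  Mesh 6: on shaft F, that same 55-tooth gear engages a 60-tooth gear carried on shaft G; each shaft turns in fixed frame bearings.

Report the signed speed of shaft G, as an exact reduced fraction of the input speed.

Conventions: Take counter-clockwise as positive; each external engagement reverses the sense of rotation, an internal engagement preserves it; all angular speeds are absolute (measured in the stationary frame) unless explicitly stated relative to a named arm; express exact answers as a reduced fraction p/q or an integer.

6-mesh fixed-axis compound train (all bearings frame-fixed)
mesh 1 [15T→69T]: |ω|/ω_in = 1×15/69 = 5/23, sense flips to −
mesh 2 [12T→84T]: |ω|/ω_in = (5/23)×12/84 = 5/161, sense flips to +
mesh 3 [87T→19T]: |ω|/ω_in = (5/161)×87/19 = 435/3059, sense flips to −
mesh 4 [19T→76T]: |ω|/ω_in = (435/3059)×19/76 = 435/12236, sense flips to +
mesh 5 [76T→55T]: |ω|/ω_in = (435/12236)×76/55 = 87/1771, sense flips to −
mesh 6 [55T→60T]: |ω|/ω_in = (87/1771)×55/60 = 29/644, sense flips to +
signed output speed (× input speed) = 29/644

29/644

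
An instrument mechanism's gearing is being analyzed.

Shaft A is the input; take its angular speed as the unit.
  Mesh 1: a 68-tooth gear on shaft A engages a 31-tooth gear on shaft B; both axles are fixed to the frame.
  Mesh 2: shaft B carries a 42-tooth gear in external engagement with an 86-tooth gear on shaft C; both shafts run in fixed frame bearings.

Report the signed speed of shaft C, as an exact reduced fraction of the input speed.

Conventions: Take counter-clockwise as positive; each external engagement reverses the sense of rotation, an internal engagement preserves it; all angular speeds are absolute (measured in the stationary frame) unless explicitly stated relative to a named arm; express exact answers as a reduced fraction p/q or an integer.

2-mesh fixed-axis compound train (all bearings frame-fixed)
mesh 1 [68T→31T]: |ω|/ω_in = 1×68/31 = 68/31, sense flips to −
mesh 2 [42T→86T]: |ω|/ω_in = (68/31)×42/86 = 1428/1333, sense flips to +
signed output speed (× input speed) = 1428/1333

1428/1333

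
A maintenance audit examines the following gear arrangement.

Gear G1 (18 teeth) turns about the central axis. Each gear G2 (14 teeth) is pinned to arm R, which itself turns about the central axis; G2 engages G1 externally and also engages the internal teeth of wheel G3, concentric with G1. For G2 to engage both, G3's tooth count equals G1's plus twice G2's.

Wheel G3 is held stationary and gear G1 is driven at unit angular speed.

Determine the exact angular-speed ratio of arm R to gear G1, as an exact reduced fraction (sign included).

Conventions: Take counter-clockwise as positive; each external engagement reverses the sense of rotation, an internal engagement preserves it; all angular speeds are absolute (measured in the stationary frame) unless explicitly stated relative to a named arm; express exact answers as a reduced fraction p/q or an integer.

recognized (axles ride arm R): planetary set, 18/14/46 teeth
ring teeth: 18 + 2·14 = 46
18(ω_sun−ω_arm) = −46(ω_ring−ω_arm),  ω_ring = 0, ω_sun = 1
18(1−ω_arm) = −46(0−ω_arm)  ⇒  64·ω_arm = 18  ⇒  ω_arm = 9/32
ω_out/ω_in = 9/32

9/32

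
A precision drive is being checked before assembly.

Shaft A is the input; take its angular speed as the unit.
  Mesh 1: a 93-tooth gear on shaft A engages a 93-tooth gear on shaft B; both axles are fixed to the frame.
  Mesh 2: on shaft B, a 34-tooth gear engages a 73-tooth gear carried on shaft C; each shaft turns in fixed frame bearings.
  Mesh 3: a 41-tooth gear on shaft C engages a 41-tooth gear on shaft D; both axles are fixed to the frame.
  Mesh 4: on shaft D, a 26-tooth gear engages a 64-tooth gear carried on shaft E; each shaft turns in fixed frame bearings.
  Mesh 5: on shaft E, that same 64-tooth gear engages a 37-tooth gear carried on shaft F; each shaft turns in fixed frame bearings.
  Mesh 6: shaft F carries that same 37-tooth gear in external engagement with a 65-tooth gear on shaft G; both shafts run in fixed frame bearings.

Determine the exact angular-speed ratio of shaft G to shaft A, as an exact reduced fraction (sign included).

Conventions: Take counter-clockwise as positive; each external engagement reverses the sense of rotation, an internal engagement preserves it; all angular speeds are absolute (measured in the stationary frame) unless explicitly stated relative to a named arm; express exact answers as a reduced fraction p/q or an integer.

class = fixed-axis compound train [6 meshes; 6 ratios multiply, 6 sense flips]
mesh 1 [93T→93T]: running ratio 1, sense −
mesh 2 [34T→73T]: running ratio 34/73, sense +
mesh 3 [41T→41T]: running ratio 34/73, sense −
mesh 4 [26T→64T]: running ratio 221/1168, sense +
mesh 5 [64T→37T]: running ratio 884/2701, sense −
mesh 6 [37T→65T]: running ratio 68/365, sense +
ω_out/ω_in = 68/365

68/365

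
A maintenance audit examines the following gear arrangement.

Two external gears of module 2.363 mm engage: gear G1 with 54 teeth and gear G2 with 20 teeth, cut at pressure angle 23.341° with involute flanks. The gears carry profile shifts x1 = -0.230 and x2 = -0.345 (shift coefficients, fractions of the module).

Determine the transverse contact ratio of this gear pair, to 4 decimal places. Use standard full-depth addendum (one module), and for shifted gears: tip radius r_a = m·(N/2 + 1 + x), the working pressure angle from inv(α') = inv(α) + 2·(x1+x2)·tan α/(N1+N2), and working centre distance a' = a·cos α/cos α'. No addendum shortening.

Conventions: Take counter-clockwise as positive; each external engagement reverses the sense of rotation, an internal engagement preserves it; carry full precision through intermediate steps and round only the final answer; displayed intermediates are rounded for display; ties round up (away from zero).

1.6837

recognized (one external pair, fixed centres): single-mesh tooth geometry, m = 2.363, N1 = 54, N2 = 20
base radii: r_b1 = 58.579724, r_b2 = 21.696194
tip radii: r_a1 = 65.620510, r_a2 = 25.177765
inv(α') = inv(23.341°) + 2·(-0.230-0.345)·tan α/(54+20) = 0.01743331  ⇒  α' = 21.03432°
a' = a·cos α / cos α' = 87.4310·cos 23.341°/cos 21.03432° = 86.006938
action lengths: √(r_a1²−r_b1²) = 29.571393, √(r_a2²−r_b2²) = 12.774780
base pitch p_b = π·m·cos α = 6.816060
CR = (29.571393 + 12.774780 − 86.006938·sin 21.03432°)/6.816060 = 1.683664
contact ratio ≈ 1.6837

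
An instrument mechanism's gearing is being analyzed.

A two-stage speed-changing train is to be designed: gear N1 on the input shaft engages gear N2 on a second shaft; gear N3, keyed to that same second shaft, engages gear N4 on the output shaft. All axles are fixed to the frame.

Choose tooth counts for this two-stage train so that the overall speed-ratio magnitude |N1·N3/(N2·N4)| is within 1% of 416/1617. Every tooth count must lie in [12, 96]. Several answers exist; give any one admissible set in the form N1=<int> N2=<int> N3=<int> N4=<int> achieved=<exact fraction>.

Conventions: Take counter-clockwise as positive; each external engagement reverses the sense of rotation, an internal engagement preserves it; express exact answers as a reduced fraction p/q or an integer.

2-stage fixed-axis compound train for ratio 416/1617
target = 416/1617 in lowest terms: an exact hit needs N1·N3 = k·416 and N2·N4 = k·1617 for one integer k, every count in [12, 96]; additionally prefer no 1:1 stage (N1 ≠ N2, N3 ≠ N4)
k = 1: N1·N3 = 416 = 13·32, N2·N4 = 1617 = 21·77
achieved = 13·32/(21·77) = 416/1617; |achieved − target| = 0 ≤ 104/40425 ✓

N1=13 N2=21 N3=32 N4=77 achieved=416/1617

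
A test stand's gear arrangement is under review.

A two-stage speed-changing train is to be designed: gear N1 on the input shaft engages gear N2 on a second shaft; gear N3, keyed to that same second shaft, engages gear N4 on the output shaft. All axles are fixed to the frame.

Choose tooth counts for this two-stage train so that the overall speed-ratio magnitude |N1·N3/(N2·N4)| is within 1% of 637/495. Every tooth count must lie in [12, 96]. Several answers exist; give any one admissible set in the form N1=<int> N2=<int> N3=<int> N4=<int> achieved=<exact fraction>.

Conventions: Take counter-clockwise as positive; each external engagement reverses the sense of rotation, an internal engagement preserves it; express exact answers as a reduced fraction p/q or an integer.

design class (target 637/495): fixed-axis compound train
target = 637/495 in lowest terms: an exact hit needs N1·N3 = k·637 and N2·N4 = k·495 for one integer k, every count in [12, 96]; additionally prefer no 1:1 stage (N1 ≠ N2, N3 ≠ N4)
k = 1: N1·N3 = 637 = 13·49, N2·N4 = 495 = 15·33
achieved = 13·49/(15·33) = 637/495; |achieved − target| = 0 ≤ 637/49500 ✓

N1=13 N2=15 N3=49 N4=33 achieved=637/495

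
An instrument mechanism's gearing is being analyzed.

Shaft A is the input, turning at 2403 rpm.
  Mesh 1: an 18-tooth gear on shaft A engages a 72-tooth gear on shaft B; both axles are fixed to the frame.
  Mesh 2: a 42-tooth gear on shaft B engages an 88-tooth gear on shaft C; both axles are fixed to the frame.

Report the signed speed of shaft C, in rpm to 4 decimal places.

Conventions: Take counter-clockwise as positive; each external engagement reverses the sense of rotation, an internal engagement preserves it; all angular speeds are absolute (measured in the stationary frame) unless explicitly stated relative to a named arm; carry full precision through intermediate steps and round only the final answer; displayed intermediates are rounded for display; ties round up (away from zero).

+286.7216 rpm

2-mesh fixed-axis compound train (all bearings frame-fixed)
mesh 1 [18T→72T]: ω = 2403.0000×18/72 = 600.7500 rpm, sense flips to −
mesh 2 [42T→88T]: ω = 600.7500×42/88 = 286.7216 rpm, sense flips to +
signed output speed = +286.7216 rpm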